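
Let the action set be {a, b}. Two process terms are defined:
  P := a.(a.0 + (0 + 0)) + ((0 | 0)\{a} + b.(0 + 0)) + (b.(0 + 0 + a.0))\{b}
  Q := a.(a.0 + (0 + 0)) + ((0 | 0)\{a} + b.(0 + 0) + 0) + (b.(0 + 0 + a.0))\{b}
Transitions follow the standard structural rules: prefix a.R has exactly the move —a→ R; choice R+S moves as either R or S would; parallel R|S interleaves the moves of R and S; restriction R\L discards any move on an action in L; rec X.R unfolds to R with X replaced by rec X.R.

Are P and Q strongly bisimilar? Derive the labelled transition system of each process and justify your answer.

P ~ Q

Reachable graph of P (4 states):
  m0 = a.(a.0 + (0 + 0)) + ((0 | 0)\{a} + b.(0 + 0)) + (b.(0 + 0 + a.0))\{b} → =a=> m1, =b=> m2
  m1 = a.0 + (0 + 0) → =a=> m3
  m2 = 0 + 0 → ∅
  m3 = 0 → ∅
Reachable graph of Q (4 states):
  n0 = a.(a.0 + (0 + 0)) + ((0 | 0)\{a} + b.(0 + 0) + 0) + (b.(0 + 0 + a.0))\{b} → =a=> n1, =b=> n2
  n1 = a.0 + (0 + 0) → =a=> n3
  n2 = 0 + 0 → ∅
  n3 = 0 → ∅
Bisimilarity quotient blocks:
  B0 = {m0, n0}
  B1 = {m1, n1}
  B2 = {m2, m3, n2, n3}
m0 ∈ B0, n0 ∈ B0 → same block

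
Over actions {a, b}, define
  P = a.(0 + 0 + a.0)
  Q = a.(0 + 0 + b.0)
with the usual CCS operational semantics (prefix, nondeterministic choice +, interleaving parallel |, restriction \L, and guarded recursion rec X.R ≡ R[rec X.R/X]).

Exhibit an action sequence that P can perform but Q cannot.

LTS(P): 3 reachable states
  s0 = a.(0 + 0 + a.0) :: --a--▸ s1
  s1 = 0 + 0 + a.0 :: --a--▸ s2
  s2 = 0 :: (no moves)
LTS(Q): 3 reachable states
  t0 = a.(0 + 0 + b.0) :: --a--▸ t1
  t1 = 0 + 0 + b.0 :: --b--▸ t2
  t2 = 0 :: (no moves)
Executing aa from P (initial set {s0}):
  step 1 (a): {s1}
  step 2 (a): {s2}
  P completes σ.
Executing aa from Q (initial set {t0}):
  step 1 (a): {t1}
  step 2 (a): no successor for Q

aa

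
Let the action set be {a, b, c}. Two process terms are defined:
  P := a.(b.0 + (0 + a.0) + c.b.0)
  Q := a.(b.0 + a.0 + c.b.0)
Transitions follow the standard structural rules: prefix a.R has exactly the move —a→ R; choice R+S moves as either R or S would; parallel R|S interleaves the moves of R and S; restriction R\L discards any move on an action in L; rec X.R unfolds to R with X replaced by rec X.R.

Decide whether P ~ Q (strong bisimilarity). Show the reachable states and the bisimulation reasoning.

LTS(P): 4 reachable states
  m0 = a.(b.0 + (0 + a.0) + c.b.0) ⊢ ··a··> m1
  m1 = b.0 + (0 + a.0) + c.b.0 ⊢ ··a··> m2, ··b··> m2, ··c··> m3
  m2 = 0 ⊢ ·
  m3 = b.0 ⊢ ··b··> m2
LTS(Q): 4 reachable states
  n0 = a.(b.0 + a.0 + c.b.0) ⊢ ··a··> n1
  n1 = b.0 + a.0 + c.b.0 ⊢ ··a··> n2, ··b··> n2, ··c··> n3
  n2 = 0 ⊢ ·
  n3 = b.0 ⊢ ··b··> n2
Partition-refinement fixed point:
  B0 = {m0, n0}
  B1 = {m1, n1}
  B2 = {m2, n2}
  B3 = {m3, n3}
m0 ∈ B0, n0 ∈ B0 → same block

YES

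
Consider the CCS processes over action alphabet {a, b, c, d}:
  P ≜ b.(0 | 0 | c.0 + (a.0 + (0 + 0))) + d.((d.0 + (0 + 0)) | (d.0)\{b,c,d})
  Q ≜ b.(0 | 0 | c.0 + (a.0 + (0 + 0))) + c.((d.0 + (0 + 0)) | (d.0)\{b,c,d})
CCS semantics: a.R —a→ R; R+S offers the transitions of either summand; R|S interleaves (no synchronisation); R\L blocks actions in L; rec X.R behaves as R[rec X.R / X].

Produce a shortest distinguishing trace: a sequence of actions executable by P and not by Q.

d

P's transition system — 6 states:
  m0 = b.(0 | 0 | c.0 + (a.0 + (0 + 0))) + d.((d.0 + (0 + 0)) | (d.0)\{b,c,d}) ⊢ --b--▸ m1, --d--▸ m2
  m1 = 0 | 0 | c.0 + (a.0 + (0 + 0)) ⊢ --a--▸ m3, --c--▸ m4
  m2 = (d.0 + (0 + 0)) | (d.0)\{b,c,d} ⊢ --d--▸ m5
  m3 = 0 ⊢ stopped
  m4 = 0 | 0 | 0 ⊢ stopped
  m5 = 0 | (d.0)\{b,c,d} ⊢ stopped
Q's transition system — 6 states:
  n0 = b.(0 | 0 | c.0 + (a.0 + (0 + 0))) + c.((d.0 + (0 + 0)) | (d.0)\{b,c,d}) ⊢ --b--▸ n1, --c--▸ n2
  n1 = 0 | 0 | c.0 + (a.0 + (0 + 0)) ⊢ --a--▸ n3, --c--▸ n4
  n2 = (d.0 + (0 + 0)) | (d.0)\{b,c,d} ⊢ --d--▸ n5
  n3 = 0 ⊢ stopped
  n4 = 0 | 0 | 0 ⊢ stopped
  n5 = 0 | (d.0)\{b,c,d} ⊢ stopped
Run σ = ⟨d⟩ on P: start {m0}
  [1] d ⇒ {m2}
  P completes σ.
Run σ = ⟨d⟩ on Q: start {n0}
  [1] d ⇒ ∅ (Q stuck)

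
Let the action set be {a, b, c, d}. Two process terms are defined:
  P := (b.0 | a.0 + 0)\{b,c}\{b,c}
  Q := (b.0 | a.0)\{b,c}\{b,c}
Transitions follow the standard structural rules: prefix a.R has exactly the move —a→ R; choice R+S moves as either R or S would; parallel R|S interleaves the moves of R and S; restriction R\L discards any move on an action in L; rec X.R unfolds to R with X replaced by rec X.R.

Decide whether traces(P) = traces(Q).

YES

Reachable graph of P (2 states):
  s0 = (b.0 | a.0 + 0)\{b,c}\{b,c} → =a=> s1
  s1 = (b.0 | 0)\{b,c}\{b,c} → deadlocked
Reachable graph of Q (2 states):
  t0 = (b.0 | a.0)\{b,c}\{b,c} → =a=> t1
  t1 = (b.0 | 0)\{b,c}\{b,c} → deadlocked
Partition-refinement fixed point:
  B0 = {s0, t0}
  B1 = {s1, t1}
s0 ∈ B0, t0 ∈ B0 → same block
Bisimilar ⇒ trace-equivalent.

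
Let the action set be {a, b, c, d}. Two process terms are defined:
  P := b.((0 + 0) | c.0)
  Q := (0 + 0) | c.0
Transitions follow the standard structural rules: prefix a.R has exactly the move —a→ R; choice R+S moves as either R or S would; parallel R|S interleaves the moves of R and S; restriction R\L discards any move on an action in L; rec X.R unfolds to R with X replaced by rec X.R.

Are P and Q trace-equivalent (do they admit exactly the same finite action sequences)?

NO — witness ⟨b⟩

LTS(P): 3 reachable states
  m0 = b.((0 + 0) | c.0) ⊢ =b=> m1
  m1 = (0 + 0) | c.0 ⊢ =c=> m2
  m2 = (0 + 0) | 0 ⊢ ·
LTS(Q): 2 reachable states
  n0 = (0 + 0) | c.0 ⊢ =c=> n1
  n1 = (0 + 0) | 0 ⊢ ·
Trace ⟨b⟩ through P, begin at {m0}:
  step 1 (b): {m1}
  P completes σ.
Trace ⟨b⟩ through Q, begin at {n0}:
  step 1 (b): ∅  — Q cannot continue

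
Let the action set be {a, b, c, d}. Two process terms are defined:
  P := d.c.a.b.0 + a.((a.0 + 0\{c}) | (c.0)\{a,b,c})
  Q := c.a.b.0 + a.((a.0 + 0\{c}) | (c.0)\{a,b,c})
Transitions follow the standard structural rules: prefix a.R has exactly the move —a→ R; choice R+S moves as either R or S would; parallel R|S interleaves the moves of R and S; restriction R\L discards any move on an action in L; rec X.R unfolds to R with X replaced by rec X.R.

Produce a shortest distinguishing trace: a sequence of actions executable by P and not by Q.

P's transition system — 7 states:
  s0 = d.c.a.b.0 + a.((a.0 + 0\{c}) | (c.0)\{a,b,c}) has moves --a--▸ s1, --d--▸ s2
  s1 = (a.0 + 0\{c}) | (c.0)\{a,b,c} has moves --a--▸ s3
  s2 = c.a.b.0 has moves --c--▸ s4
  s3 = 0 | (c.0)\{a,b,c} has moves (no moves)
  s4 = a.b.0 has moves --a--▸ s5
  s5 = b.0 has moves --b--▸ s6
  s6 = 0 has moves (no moves)
Q's transition system — 6 states:
  t0 = c.a.b.0 + a.((a.0 + 0\{c}) | (c.0)\{a,b,c}) has moves --a--▸ t1, --c--▸ t2
  t1 = (a.0 + 0\{c}) | (c.0)\{a,b,c} has moves --a--▸ t3
  t2 = a.b.0 has moves --a--▸ t4
  t3 = 0 | (c.0)\{a,b,c} has moves (no moves)
  t4 = b.0 has moves --b--▸ t5
  t5 = 0 has moves (no moves)
Trace ⟨d⟩ through P, begin at {s0}:
  step 1 (d): {s2}
  ✓ P
Trace ⟨d⟩ through Q, begin at {t0}:
  step 1 (d): ∅ (Q stuck)

d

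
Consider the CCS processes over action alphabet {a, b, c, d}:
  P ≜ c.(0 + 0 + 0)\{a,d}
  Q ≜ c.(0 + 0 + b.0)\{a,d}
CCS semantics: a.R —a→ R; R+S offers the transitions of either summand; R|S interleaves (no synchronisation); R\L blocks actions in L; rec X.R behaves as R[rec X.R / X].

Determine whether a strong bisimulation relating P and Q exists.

NO

Reachable graph of P (2 states):
  s0 = c.(0 + 0 + 0)\{a,d} :: =c=> s1
  s1 = (0 + 0 + 0)\{a,d} :: stopped
Reachable graph of Q (3 states):
  t0 = c.(0 + 0 + b.0)\{a,d} :: =c=> t1
  t1 = (0 + 0 + b.0)\{a,d} :: =b=> t2
  t2 = 0\{a,d} :: stopped
Coarsest stable partition (strong bisimilarity classes):
  B0 = {s0}
  B1 = {s1, t2}
  B2 = {t0}
  B3 = {t1}
s0 ∈ B0, t0 ∈ B2 → different blocks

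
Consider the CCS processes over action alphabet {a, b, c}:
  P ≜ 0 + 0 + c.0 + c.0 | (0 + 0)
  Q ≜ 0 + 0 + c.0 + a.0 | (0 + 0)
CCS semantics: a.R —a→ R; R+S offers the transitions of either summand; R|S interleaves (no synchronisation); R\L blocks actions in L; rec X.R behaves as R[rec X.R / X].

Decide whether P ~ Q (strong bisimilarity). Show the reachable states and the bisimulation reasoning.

P ≁ Q

P's transition system — 3 states:
  s0 = 0 + 0 + c.0 + c.0 | (0 + 0) ⊢ ··c··> s1, ··c··> s2
  s1 = 0 ⊢ ∅
  s2 = 0 | (0 + 0) ⊢ ∅
Q's transition system — 3 states:
  t0 = 0 + 0 + c.0 + a.0 | (0 + 0) ⊢ ··a··> t1, ··c··> t2
  t1 = 0 | (0 + 0) ⊢ ∅
  t2 = 0 ⊢ ∅
Bisimilarity quotient blocks:
  B0 = {s0}
  B1 = {s1, s2, t1, t2}
  B2 = {t0}
s0 ∈ B0, t0 ∈ B2 → different blocks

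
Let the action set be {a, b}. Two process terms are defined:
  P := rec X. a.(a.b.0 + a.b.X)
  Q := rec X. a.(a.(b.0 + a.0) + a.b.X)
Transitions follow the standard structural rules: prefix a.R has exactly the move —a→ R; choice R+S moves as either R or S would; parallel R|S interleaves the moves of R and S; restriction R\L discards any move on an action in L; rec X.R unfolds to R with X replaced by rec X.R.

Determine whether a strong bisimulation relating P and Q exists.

NO

Reachable graph of P (5 states):
  p0 = rec X. a.(a.b.0 + a.b.X) :: ··a··> p1
  p1 = a.b.0 + a.b.(rec X. a.(a.b.0 + a.b.X)) :: ··a··> p2, ··a··> p3
  p2 = b.(rec X. a.(a.b.0 + a.b.X)) :: ··b··> p0
  p3 = b.0 :: ··b··> p4
  p4 = 0 :: deadlocked
Reachable graph of Q (5 states):
  q0 = rec X. a.(a.(b.0 + a.0) + a.b.X) :: ··a··> q1
  q1 = a.(b.0 + a.0) + a.b.(rec X. a.(a.(b.0 + a.0) + a.b.X)) :: ··a··> q2, ··a··> q3
  q2 = b.(rec X. a.(a.(b.0 + a.0) + a.b.X)) :: ··b··> q0
  q3 = b.0 + a.0 :: ··a··> q4, ··b··> q4
  q4 = 0 :: deadlocked
Coarsest stable partition (strong bisimilarity classes):
  B0 = {p0}
  B1 = {p1}
  B2 = {p3}
  B3 = {p4, q4}
  B4 = {p2}
  B5 = {q0}
  B6 = {q1}
  B7 = {q2}
  B8 = {q3}
p0 ∈ B0, q0 ∈ B5 → different blocks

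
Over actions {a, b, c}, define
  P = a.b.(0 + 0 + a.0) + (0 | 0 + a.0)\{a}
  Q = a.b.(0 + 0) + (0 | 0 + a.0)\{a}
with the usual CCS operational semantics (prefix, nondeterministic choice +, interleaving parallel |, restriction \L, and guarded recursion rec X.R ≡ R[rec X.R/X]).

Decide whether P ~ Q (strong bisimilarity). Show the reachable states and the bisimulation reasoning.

not bisimilar

P's transition system — 4 states:
  p0 = a.b.(0 + 0 + a.0) + (0 | 0 + a.0)\{a} | --a--▸ p1
  p1 = b.(0 + 0 + a.0) | --b--▸ p2
  p2 = 0 + 0 + a.0 | --a--▸ p3
  p3 = 0 | ∅
Q's transition system — 3 states:
  q0 = a.b.(0 + 0) + (0 | 0 + a.0)\{a} | --a--▸ q1
  q1 = b.(0 + 0) | --b--▸ q2
  q2 = 0 + 0 | ∅
Bisimilarity quotient blocks:
  B0 = {p0}
  B1 = {p1}
  B2 = {p2}
  B3 = {p3, q2}
  B4 = {q0}
  B5 = {q1}
p0 ∈ B0, q0 ∈ B4 → different blocks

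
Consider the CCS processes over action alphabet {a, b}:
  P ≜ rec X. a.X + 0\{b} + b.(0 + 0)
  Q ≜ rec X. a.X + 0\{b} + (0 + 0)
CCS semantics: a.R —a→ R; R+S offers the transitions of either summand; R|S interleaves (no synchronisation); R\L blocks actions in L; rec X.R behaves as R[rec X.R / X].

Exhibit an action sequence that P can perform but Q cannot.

Reachable graph of P (2 states):
  p0 = rec X. a.X + 0\{b} + b.(0 + 0) ⊢ -a-> p0, -b-> p1
  p1 = 0 + 0 ⊢ stopped
Reachable graph of Q (1 states):
  q0 = rec X. a.X + 0\{b} + (0 + 0) ⊢ -a-> q0
Executing b from P (initial set {p0}):
  [1] b ⇒ {p1}
  P completes σ.
Executing b from Q (initial set {q0}):
  [1] b ⇒ no successor for Q

b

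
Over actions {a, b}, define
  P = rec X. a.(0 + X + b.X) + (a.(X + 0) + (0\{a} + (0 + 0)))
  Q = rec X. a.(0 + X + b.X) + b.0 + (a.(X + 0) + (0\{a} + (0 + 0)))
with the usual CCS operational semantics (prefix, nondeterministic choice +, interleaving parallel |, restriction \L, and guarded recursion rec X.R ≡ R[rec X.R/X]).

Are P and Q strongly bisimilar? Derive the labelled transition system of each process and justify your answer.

not bisimilar

Reachable graph of P (3 states):
  s0 = rec X. a.(0 + X + b.X) + (a.(X + 0) + (0\{a} + (0 + 0))) → —a→ s1, —a→ s2
  s1 = (rec X. a.(0 + X + b.X) + (a.(X + 0) + (0\{a} + (0 + 0)))) + 0 → —a→ s1, —a→ s2
  s2 = 0 + (rec X. a.(0 + X + b.X) + (a.(X + 0) + (0\{a} + (0 + 0)))) + b.(rec X. a.(0 + X + b.X) + (a.(X + 0) + (0\{a} + (0 + 0)))) → —a→ s1, —a→ s2, —b→ s0
Reachable graph of Q (4 states):
  t0 = rec X. a.(0 + X + b.X) + b.0 + (a.(X + 0) + (0\{a} + (0 + 0))) → —a→ t1, —a→ t2, —b→ t3
  t1 = (rec X. a.(0 + X + b.X) + b.0 + (a.(X + 0) + (0\{a} + (0 + 0)))) + 0 → —a→ t1, —a→ t2, —b→ t3
  t2 = 0 + (rec X. a.(0 + X + b.X) + b.0 + (a.(X + 0) + (0\{a} + (0 + 0)))) + b.(rec X. a.(0 + X + b.X) + b.0 + (a.(X + 0) + (0\{a} + (0 + 0)))) → —a→ t1, —a→ t2, —b→ t0, —b→ t3
  t3 = 0 → stopped
Coarsest stable partition (strong bisimilarity classes):
  B0 = {s0, s1}
  B1 = {s2}
  B2 = {t0, t1}
  B3 = {t2}
  B4 = {t3}
s0 ∈ B0, t0 ∈ B2 → different blocks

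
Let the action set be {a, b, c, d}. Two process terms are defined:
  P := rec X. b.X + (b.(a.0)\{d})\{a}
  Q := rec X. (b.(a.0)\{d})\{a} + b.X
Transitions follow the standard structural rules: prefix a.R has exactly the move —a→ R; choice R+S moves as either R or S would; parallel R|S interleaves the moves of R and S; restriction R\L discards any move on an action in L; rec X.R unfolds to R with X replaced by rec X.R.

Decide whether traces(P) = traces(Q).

trace-equivalent

LTS(P): 2 reachable states
  p0 = rec X. b.X + (b.(a.0)\{d})\{a} ⊢ --b--▸ p0, --b--▸ p1
  p1 = (a.0)\{d}\{a} ⊢ ∅
LTS(Q): 2 reachable states
  q0 = rec X. (b.(a.0)\{d})\{a} + b.X ⊢ --b--▸ q0, --b--▸ q1
  q1 = (a.0)\{d}\{a} ⊢ ∅
Coarsest stable partition (strong bisimilarity classes):
  B0 = {p0, q0}
  B1 = {p1, q1}
p0 ∈ B0, q0 ∈ B0 → same block
Bisimilar ⇒ trace-equivalent.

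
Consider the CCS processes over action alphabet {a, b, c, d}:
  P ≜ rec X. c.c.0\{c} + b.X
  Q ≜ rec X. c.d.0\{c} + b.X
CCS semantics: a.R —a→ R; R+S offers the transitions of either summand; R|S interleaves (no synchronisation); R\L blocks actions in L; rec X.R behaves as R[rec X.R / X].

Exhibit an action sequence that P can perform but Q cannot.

cc

Reachable graph of P (3 states):
  s0 = rec X. c.c.0\{c} + b.X has moves =b=> s0, =c=> s1
  s1 = c.0\{c} has moves =c=> s2
  s2 = 0\{c} has moves (no moves)
Reachable graph of Q (3 states):
  t0 = rec X. c.d.0\{c} + b.X has moves =b=> t0, =c=> t1
  t1 = d.0\{c} has moves =d=> t2
  t2 = 0\{c} has moves (no moves)
Trace ⟨cc⟩ through P, begin at {s0}:
  after c @ step 1: {s1}
  after c @ step 2: {s2}
  — P admits the full trace.
Trace ⟨cc⟩ through Q, begin at {t0}:
  after c @ step 1: {t1}
  after c @ step 2: ∅  — Q cannot continue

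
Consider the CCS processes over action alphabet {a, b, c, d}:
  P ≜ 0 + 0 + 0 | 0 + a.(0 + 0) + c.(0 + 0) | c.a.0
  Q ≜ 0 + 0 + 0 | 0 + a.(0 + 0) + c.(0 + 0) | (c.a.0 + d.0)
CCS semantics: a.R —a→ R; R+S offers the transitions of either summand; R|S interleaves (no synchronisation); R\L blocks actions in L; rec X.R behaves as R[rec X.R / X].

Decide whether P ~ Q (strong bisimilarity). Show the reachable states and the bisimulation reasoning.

LTS(P): 7 reachable states
  s0 = 0 + 0 + 0 | 0 + a.(0 + 0) + c.(0 + 0) | c.a.0 has moves ··a··> s1, ··c··> s2, ··c··> s3
  s1 = 0 + 0 has moves deadlocked
  s2 = (0 + 0) | c.a.0 has moves ··c··> s4
  s3 = c.(0 + 0) | a.0 has moves ··a··> s5, ··c··> s4
  s4 = (0 + 0) | a.0 has moves ··a··> s6
  s5 = c.(0 + 0) | 0 has moves ··c··> s6
  s6 = (0 + 0) | 0 has moves deadlocked
LTS(Q): 7 reachable states
  t0 = 0 + 0 + 0 | 0 + a.(0 + 0) + c.(0 + 0) | (c.a.0 + d.0) has moves ··a··> t1, ··c··> t2, ··c··> t3, ··d··> t4
  t1 = 0 + 0 has moves deadlocked
  t2 = (0 + 0) | (c.a.0 + d.0) has moves ··c··> t5, ··d··> t6
  t3 = c.(0 + 0) | a.0 has moves ··a··> t4, ··c··> t5
  t4 = c.(0 + 0) | 0 has moves ··c··> t6
  t5 = (0 + 0) | a.0 has moves ··a··> t6
  t6 = (0 + 0) | 0 has moves deadlocked
Partition-refinement fixed point:
  B0 = {s0}
  B1 = {s1, s6, t1, t6}
  B2 = {s2}
  B3 = {s4, t5}
  B4 = {s3, t3}
  B5 = {s5, t4}
  B6 = {t0}
  B7 = {t2}
s0 ∈ B0, t0 ∈ B6 → different blocks

not bisimilar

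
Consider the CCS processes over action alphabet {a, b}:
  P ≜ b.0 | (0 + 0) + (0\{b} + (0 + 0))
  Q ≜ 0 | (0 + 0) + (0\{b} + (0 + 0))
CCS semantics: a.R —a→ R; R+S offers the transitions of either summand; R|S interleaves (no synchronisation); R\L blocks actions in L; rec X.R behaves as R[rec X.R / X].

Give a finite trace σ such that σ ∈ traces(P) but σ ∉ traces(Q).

b

LTS(P): 2 reachable states
  s0 = b.0 | (0 + 0) + (0\{b} + (0 + 0)) :: --b--▸ s1
  s1 = 0 | (0 + 0) :: ·
LTS(Q): 1 reachable states
  t0 = 0 | (0 + 0) + (0\{b} + (0 + 0)) :: ·
Executing b from P (initial set {s0}):
  step 1 (b): {s1}
  — P admits the full trace.
Executing b from Q (initial set {t0}):
  step 1 (b): no successor for Q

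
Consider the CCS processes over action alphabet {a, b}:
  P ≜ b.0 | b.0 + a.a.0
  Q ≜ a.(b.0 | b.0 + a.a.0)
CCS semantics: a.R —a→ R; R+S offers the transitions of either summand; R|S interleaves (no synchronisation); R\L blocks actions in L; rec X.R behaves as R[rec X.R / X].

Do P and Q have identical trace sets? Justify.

LTS(P): 6 reachable states
  s0 = b.0 | b.0 + a.a.0 → —a→ s1, —b→ s2, —b→ s3
  s1 = a.0 → —a→ s4
  s2 = 0 | b.0 → —b→ s5
  s3 = b.0 | 0 → —b→ s5
  s4 = 0 → stopped
  s5 = 0 | 0 → stopped
LTS(Q): 7 reachable states
  t0 = a.(b.0 | b.0 + a.a.0) → —a→ t1
  t1 = b.0 | b.0 + a.a.0 → —a→ t2, —b→ t3, —b→ t4
  t2 = a.0 → —a→ t5
  t3 = 0 | b.0 → —b→ t6
  t4 = b.0 | 0 → —b→ t6
  t5 = 0 → stopped
  t6 = 0 | 0 → stopped
Executing b from P (initial set {s0}):
  step 1 (b): {s2, s3}
  P completes σ.
Executing b from Q (initial set {t0}):
  step 1 (b): ∅ (Q stuck)

trace-distinct — witness ⟨b⟩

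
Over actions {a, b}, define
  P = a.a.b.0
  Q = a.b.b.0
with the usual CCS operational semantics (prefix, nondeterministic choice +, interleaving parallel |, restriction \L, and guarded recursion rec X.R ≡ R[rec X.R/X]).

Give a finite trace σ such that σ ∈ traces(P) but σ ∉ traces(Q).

P's transition system — 4 states:
  s0 = a.a.b.0 → --a--▸ s1
  s1 = a.b.0 → --a--▸ s2
  s2 = b.0 → --b--▸ s3
  s3 = 0 → (no moves)
Q's transition system — 4 states:
  t0 = a.b.b.0 → --a--▸ t1
  t1 = b.b.0 → --b--▸ t2
  t2 = b.0 → --b--▸ t3
  t3 = 0 → (no moves)
Executing aa from P (initial set {s0}):
  after a @ step 1: {s1}
  after a @ step 2: {s2}
  P completes σ.
Executing aa from Q (initial set {t0}):
  after a @ step 1: {t1}
  after a @ step 2: ∅  — Q cannot continue

aa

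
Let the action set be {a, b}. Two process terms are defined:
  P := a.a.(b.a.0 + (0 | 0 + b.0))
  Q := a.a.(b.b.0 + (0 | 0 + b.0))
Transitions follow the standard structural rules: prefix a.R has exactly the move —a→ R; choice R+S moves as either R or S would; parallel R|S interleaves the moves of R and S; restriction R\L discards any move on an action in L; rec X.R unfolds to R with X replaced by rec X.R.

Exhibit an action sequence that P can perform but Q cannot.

aaba

Reachable graph of P (5 states):
  m0 = a.a.(b.a.0 + (0 | 0 + b.0)) | -a-> m1
  m1 = a.(b.a.0 + (0 | 0 + b.0)) | -a-> m2
  m2 = b.a.0 + (0 | 0 + b.0) | -b-> m3, -b-> m4
  m3 = 0 | (no moves)
  m4 = a.0 | -a-> m3
Reachable graph of Q (5 states):
  n0 = a.a.(b.b.0 + (0 | 0 + b.0)) | -a-> n1
  n1 = a.(b.b.0 + (0 | 0 + b.0)) | -a-> n2
  n2 = b.b.0 + (0 | 0 + b.0) | -b-> n3, -b-> n4
  n3 = 0 | (no moves)
  n4 = b.0 | -b-> n3
Executing aaba from P (initial set {m0}):
  step 1 (a): {m1}
  step 2 (a): {m2}
  step 3 (b): {m3, m4}
  step 4 (a): {m3}
  — P admits the full trace.
Executing aaba from Q (initial set {n0}):
  step 1 (a): {n1}
  step 2 (a): {n2}
  step 3 (b): {n3, n4}
  step 4 (a): ∅ (Q stuck)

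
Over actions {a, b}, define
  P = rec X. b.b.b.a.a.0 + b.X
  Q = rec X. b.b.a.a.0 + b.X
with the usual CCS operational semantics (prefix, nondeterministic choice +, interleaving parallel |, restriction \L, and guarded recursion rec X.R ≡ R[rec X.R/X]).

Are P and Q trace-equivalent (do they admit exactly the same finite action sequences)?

traces(P) ≠ traces(Q) — witness ⟨bba⟩

Reachable graph of P (6 states):
  p0 = rec X. b.b.b.a.a.0 + b.X :: -b-> p0, -b-> p1
  p1 = b.b.a.a.0 :: -b-> p2
  p2 = b.a.a.0 :: -b-> p3
  p3 = a.a.0 :: -a-> p4
  p4 = a.0 :: -a-> p5
  p5 = 0 :: (no moves)
Reachable graph of Q (5 states):
  q0 = rec X. b.b.a.a.0 + b.X :: -b-> q0, -b-> q1
  q1 = b.a.a.0 :: -b-> q2
  q2 = a.a.0 :: -a-> q3
  q3 = a.0 :: -a-> q4
  q4 = 0 :: (no moves)
Run σ = ⟨bba⟩ on Q: start {q0}
  [1] b ⇒ {q0, q1}
  [2] b ⇒ {q0, q1, q2}
  [3] a ⇒ {q3}
  Q completes σ.
Run σ = ⟨bba⟩ on P: start {p0}
  [1] b ⇒ {p0, p1}
  [2] b ⇒ {p0, p1, p2}
  [3] a ⇒ ∅  — P cannot continue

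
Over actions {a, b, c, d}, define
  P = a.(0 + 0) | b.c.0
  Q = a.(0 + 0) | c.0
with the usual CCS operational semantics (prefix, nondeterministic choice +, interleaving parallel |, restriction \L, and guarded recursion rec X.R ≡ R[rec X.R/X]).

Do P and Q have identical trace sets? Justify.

P's transition system — 6 states:
  p0 = a.(0 + 0) | b.c.0 :: —a→ p1, —b→ p2
  p1 = (0 + 0) | b.c.0 :: —b→ p3
  p2 = a.(0 + 0) | c.0 :: —a→ p3, —c→ p4
  p3 = (0 + 0) | c.0 :: —c→ p5
  p4 = a.(0 + 0) | 0 :: —a→ p5
  p5 = (0 + 0) | 0 :: (no moves)
Q's transition system — 4 states:
  q0 = a.(0 + 0) | c.0 :: —a→ q1, —c→ q2
  q1 = (0 + 0) | c.0 :: —c→ q3
  q2 = a.(0 + 0) | 0 :: —a→ q3
  q3 = (0 + 0) | 0 :: (no moves)
Run σ = ⟨b⟩ on P: start {p0}
  [1] b ⇒ {p2}
  — P admits the full trace.
Run σ = ⟨b⟩ on Q: start {q0}
  [1] b ⇒ no successor for Q

trace-distinct — witness ⟨b⟩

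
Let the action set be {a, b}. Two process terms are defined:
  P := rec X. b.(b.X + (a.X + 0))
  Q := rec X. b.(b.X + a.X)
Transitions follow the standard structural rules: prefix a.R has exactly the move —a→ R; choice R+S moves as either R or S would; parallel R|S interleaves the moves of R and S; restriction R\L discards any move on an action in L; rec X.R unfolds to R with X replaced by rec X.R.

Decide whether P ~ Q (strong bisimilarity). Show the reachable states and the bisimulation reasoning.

YES

LTS(P): 2 reachable states
  m0 = rec X. b.(b.X + (a.X + 0)) :: —b→ m1
  m1 = b.(rec X. b.(b.X + (a.X + 0))) + (a.(rec X. b.(b.X + (a.X + 0))) + 0) :: —a→ m0, —b→ m0
LTS(Q): 2 reachable states
  n0 = rec X. b.(b.X + a.X) :: —b→ n1
  n1 = b.(rec X. b.(b.X + a.X)) + a.(rec X. b.(b.X + a.X)) :: —a→ n0, —b→ n0
Partition-refinement fixed point:
  B0 = {m0, n0}
  B1 = {m1, n1}
m0 ∈ B0, n0 ∈ B0 → same block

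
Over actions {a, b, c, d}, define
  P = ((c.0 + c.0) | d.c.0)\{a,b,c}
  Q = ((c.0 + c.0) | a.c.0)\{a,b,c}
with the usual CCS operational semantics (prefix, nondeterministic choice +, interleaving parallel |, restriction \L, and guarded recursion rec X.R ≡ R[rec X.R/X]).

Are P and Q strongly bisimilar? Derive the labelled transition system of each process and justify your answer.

LTS(P): 2 reachable states
  u0 = ((c.0 + c.0) | d.c.0)\{a,b,c} | —d→ u1
  u1 = ((c.0 + c.0) | c.0)\{a,b,c} | (no moves)
LTS(Q): 1 reachable states
  v0 = ((c.0 + c.0) | a.c.0)\{a,b,c} | (no moves)
Partition-refinement fixed point:
  B0 = {u0}
  B1 = {u1, v0}
u0 ∈ B0, v0 ∈ B1 → different blocks

P ≁ Q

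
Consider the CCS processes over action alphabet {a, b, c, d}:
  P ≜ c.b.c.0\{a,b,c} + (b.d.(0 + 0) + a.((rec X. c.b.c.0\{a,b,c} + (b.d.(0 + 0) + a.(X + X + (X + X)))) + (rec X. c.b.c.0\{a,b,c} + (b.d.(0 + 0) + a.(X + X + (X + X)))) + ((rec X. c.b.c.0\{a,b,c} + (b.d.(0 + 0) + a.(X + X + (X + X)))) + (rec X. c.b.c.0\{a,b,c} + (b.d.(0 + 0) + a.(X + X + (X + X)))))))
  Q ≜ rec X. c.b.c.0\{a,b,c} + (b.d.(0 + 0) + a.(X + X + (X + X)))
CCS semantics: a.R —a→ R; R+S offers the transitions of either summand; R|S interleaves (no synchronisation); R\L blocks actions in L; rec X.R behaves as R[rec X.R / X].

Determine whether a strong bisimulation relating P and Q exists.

bisimilar

LTS(P): 7 reachable states
  u0 = c.b.c.0\{a,b,c} + (b.d.(0 + 0) + a.((rec X. c.b.c.0\{a,b,c} + (b.d.(0 + 0) + a.(X + X + (X + X)))) + (rec X. c.b.c.0\{a,b,c} + (b.d.(0 + 0) + a.(X + X + (X + X)))) + ((rec X. c.b.c.0\{a,b,c} + (b.d.(0 + 0) + a.(X + X + (X + X)))) + (rec X. c.b.c.0\{a,b,c} + (b.d.(0 + 0) + a.(X + X + (X + X))))))) has moves =a=> u1, =b=> u2, =c=> u3
  u1 = (rec X. c.b.c.0\{a,b,c} + (b.d.(0 + 0) + a.(X + X + (X + X)))) + (rec X. c.b.c.0\{a,b,c} + (b.d.(0 + 0) + a.(X + X + (X + X)))) + ((rec X. c.b.c.0\{a,b,c} + (b.d.(0 + 0) + a.(X + X + (X + X)))) + (rec X. c.b.c.0\{a,b,c} + (b.d.(0 + 0) + a.(X + X + (X + X))))) has moves =a=> u1, =b=> u2, =c=> u3
  u2 = d.(0 + 0) has moves =d=> u4
  u3 = b.c.0\{a,b,c} has moves =b=> u5
  u4 = 0 + 0 has moves stopped
  u5 = c.0\{a,b,c} has moves =c=> u6
  u6 = 0\{a,b,c} has moves stopped
LTS(Q): 7 reachable states
  v0 = rec X. c.b.c.0\{a,b,c} + (b.d.(0 + 0) + a.(X + X + (X + X))) has moves =a=> v1, =b=> v2, =c=> v3
  v1 = (rec X. c.b.c.0\{a,b,c} + (b.d.(0 + 0) + a.(X + X + (X + X)))) + (rec X. c.b.c.0\{a,b,c} + (b.d.(0 + 0) + a.(X + X + (X + X)))) + ((rec X. c.b.c.0\{a,b,c} + (b.d.(0 + 0) + a.(X + X + (X + X)))) + (rec X. c.b.c.0\{a,b,c} + (b.d.(0 + 0) + a.(X + X + (X + X))))) has moves =a=> v1, =b=> v2, =c=> v3
  v2 = d.(0 + 0) has moves =d=> v4
  v3 = b.c.0\{a,b,c} has moves =b=> v5
  v4 = 0 + 0 has moves stopped
  v5 = c.0\{a,b,c} has moves =c=> v6
  v6 = 0\{a,b,c} has moves stopped
Partition-refinement fixed point:
  B0 = {u0, u1, v0, v1}
  B1 = {u3, v3}
  B2 = {u5, v5}
  B3 = {u4, u6, v4, v6}
  B4 = {u2, v2}
u0 ∈ B0, v0 ∈ B0 → same block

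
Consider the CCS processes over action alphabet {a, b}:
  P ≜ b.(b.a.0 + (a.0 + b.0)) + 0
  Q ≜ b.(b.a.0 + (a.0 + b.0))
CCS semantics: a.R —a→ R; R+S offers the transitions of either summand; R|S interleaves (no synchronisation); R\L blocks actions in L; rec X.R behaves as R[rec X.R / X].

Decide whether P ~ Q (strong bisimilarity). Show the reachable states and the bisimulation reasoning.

P's transition system — 4 states:
  u0 = b.(b.a.0 + (a.0 + b.0)) + 0 ⊢ =b=> u1
  u1 = b.a.0 + (a.0 + b.0) ⊢ =a=> u2, =b=> u2, =b=> u3
  u2 = 0 ⊢ stopped
  u3 = a.0 ⊢ =a=> u2
Q's transition system — 4 states:
  v0 = b.(b.a.0 + (a.0 + b.0)) ⊢ =b=> v1
  v1 = b.a.0 + (a.0 + b.0) ⊢ =a=> v2, =b=> v2, =b=> v3
  v2 = 0 ⊢ stopped
  v3 = a.0 ⊢ =a=> v2
Bisimilarity quotient blocks:
  B0 = {u0, v0}
  B1 = {u1, v1}
  B2 = {u2, v2}
  B3 = {u3, v3}
u0 ∈ B0, v0 ∈ B0 → same block

P ~ Q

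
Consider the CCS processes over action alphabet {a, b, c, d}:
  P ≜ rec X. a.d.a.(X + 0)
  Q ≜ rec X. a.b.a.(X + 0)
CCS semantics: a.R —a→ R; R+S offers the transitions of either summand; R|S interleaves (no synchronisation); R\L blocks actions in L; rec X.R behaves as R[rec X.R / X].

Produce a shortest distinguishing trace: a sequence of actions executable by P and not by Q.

LTS(P): 4 reachable states
  s0 = rec X. a.d.a.(X + 0) has moves -a-> s1
  s1 = d.a.((rec X. a.d.a.(X + 0)) + 0) has moves -d-> s2
  s2 = a.((rec X. a.d.a.(X + 0)) + 0) has moves -a-> s3
  s3 = (rec X. a.d.a.(X + 0)) + 0 has moves -a-> s1
LTS(Q): 4 reachable states
  t0 = rec X. a.b.a.(X + 0) has moves -a-> t1
  t1 = b.a.((rec X. a.b.a.(X + 0)) + 0) has moves -b-> t2
  t2 = a.((rec X. a.b.a.(X + 0)) + 0) has moves -a-> t3
  t3 = (rec X. a.b.a.(X + 0)) + 0 has moves -a-> t1
Trace ⟨ad⟩ through P, begin at {s0}:
  after a @ step 1: {s1}
  after d @ step 2: {s2}
  — P admits the full trace.
Trace ⟨ad⟩ through Q, begin at {t0}:
  after a @ step 1: {t1}
  after d @ step 2: ∅  — Q cannot continue

ad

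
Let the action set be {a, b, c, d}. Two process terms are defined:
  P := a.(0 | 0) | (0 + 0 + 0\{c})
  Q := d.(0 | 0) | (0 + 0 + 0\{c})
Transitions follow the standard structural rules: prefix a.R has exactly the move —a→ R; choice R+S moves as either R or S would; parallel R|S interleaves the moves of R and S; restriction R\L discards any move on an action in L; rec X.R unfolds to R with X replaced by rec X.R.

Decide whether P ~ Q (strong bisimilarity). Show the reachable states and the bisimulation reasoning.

LTS(P): 2 reachable states
  u0 = a.(0 | 0) | (0 + 0 + 0\{c}) → --a--▸ u1
  u1 = 0 | 0 | (0 + 0 + 0\{c}) → (no moves)
LTS(Q): 2 reachable states
  v0 = d.(0 | 0) | (0 + 0 + 0\{c}) → --d--▸ v1
  v1 = 0 | 0 | (0 + 0 + 0\{c}) → (no moves)
Bisimilarity quotient blocks:
  B0 = {u0}
  B1 = {u1, v1}
  B2 = {v0}
u0 ∈ B0, v0 ∈ B2 → different blocks

not bisimilar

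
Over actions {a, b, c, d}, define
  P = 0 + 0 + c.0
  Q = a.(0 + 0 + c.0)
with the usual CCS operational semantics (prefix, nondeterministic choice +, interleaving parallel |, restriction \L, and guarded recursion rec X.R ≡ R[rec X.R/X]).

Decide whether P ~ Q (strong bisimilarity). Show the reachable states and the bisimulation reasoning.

LTS(P): 2 reachable states
  s0 = 0 + 0 + c.0 | -c-> s1
  s1 = 0 | ∅
LTS(Q): 3 reachable states
  t0 = a.(0 + 0 + c.0) | -a-> t1
  t1 = 0 + 0 + c.0 | -c-> t2
  t2 = 0 | ∅
Bisimilarity quotient blocks:
  B0 = {s0, t1}
  B1 = {s1, t2}
  B2 = {t0}
s0 ∈ B0, t0 ∈ B2 → different blocks

not bisimilar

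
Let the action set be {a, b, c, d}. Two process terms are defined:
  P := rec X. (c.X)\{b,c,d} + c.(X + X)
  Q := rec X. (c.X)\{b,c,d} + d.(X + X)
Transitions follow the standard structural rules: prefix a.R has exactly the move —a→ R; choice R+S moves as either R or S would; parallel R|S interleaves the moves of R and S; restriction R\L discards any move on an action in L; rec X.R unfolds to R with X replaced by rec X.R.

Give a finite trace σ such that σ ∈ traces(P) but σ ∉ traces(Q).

c

Reachable graph of P (2 states):
  p0 = rec X. (c.X)\{b,c,d} + c.(X + X) | =c=> p1
  p1 = (rec X. (c.X)\{b,c,d} + c.(X + X)) + (rec X. (c.X)\{b,c,d} + c.(X + X)) | =c=> p1
Reachable graph of Q (2 states):
  q0 = rec X. (c.X)\{b,c,d} + d.(X + X) | =d=> q1
  q1 = (rec X. (c.X)\{b,c,d} + d.(X + X)) + (rec X. (c.X)\{b,c,d} + d.(X + X)) | =d=> q1
Run σ = ⟨c⟩ on P: start {p0}
  after c @ step 1: {p1}
  ✓ P
Run σ = ⟨c⟩ on Q: start {q0}
  after c @ step 1: ∅ (Q stuck)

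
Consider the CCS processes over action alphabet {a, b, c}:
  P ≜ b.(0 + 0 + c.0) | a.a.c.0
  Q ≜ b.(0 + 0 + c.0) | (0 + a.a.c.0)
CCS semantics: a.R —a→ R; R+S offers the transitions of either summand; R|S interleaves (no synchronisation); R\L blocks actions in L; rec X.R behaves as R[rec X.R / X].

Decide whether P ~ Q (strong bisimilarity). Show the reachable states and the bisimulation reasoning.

P ~ Q

P's transition system — 12 states:
  u0 = b.(0 + 0 + c.0) | a.a.c.0 :: =a=> u1, =b=> u2
  u1 = b.(0 + 0 + c.0) | a.c.0 :: =a=> u3, =b=> u4
  u2 = (0 + 0 + c.0) | a.a.c.0 :: =a=> u4, =c=> u5
  u3 = b.(0 + 0 + c.0) | c.0 :: =b=> u6, =c=> u7
  u4 = (0 + 0 + c.0) | a.c.0 :: =a=> u6, =c=> u8
  u5 = 0 | a.a.c.0 :: =a=> u8
  u6 = (0 + 0 + c.0) | c.0 :: =c=> u10, =c=> u9
  u7 = b.(0 + 0 + c.0) | 0 :: =b=> u9
  u8 = 0 | a.c.0 :: =a=> u10
  u9 = (0 + 0 + c.0) | 0 :: =c=> u11
  u10 = 0 | c.0 :: =c=> u11
  u11 = 0 | 0 :: ∅
Q's transition system — 12 states:
  v0 = b.(0 + 0 + c.0) | (0 + a.a.c.0) :: =a=> v1, =b=> v2
  v1 = b.(0 + 0 + c.0) | a.c.0 :: =a=> v3, =b=> v4
  v2 = (0 + 0 + c.0) | (0 + a.a.c.0) :: =a=> v4, =c=> v5
  v3 = b.(0 + 0 + c.0) | c.0 :: =b=> v6, =c=> v7
  v4 = (0 + 0 + c.0) | a.c.0 :: =a=> v6, =c=> v8
  v5 = 0 | (0 + a.a.c.0) :: =a=> v8
  v6 = (0 + 0 + c.0) | c.0 :: =c=> v10, =c=> v9
  v7 = b.(0 + 0 + c.0) | 0 :: =b=> v9
  v8 = 0 | a.c.0 :: =a=> v10
  v9 = (0 + 0 + c.0) | 0 :: =c=> v11
  v10 = 0 | c.0 :: =c=> v11
  v11 = 0 | 0 :: ∅
Partition-refinement fixed point:
  B0 = {u0, v0}
  B1 = {u2, v2}
  B2 = {u4, v4}
  B3 = {u8, v8}
  B4 = {u10, u9, v10, v9}
  B5 = {u11, v11}
  B6 = {u6, v6}
  B7 = {u5, v5}
  B8 = {u1, v1}
  B9 = {u3, v3}
  B10 = {u7, v7}
u0 ∈ B0, v0 ∈ B0 → same block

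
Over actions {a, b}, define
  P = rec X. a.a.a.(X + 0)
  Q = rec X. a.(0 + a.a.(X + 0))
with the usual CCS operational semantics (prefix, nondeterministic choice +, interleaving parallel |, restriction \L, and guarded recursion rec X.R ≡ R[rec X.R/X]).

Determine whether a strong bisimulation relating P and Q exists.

P's transition system — 4 states:
  s0 = rec X. a.a.a.(X + 0) → ··a··> s1
  s1 = a.a.((rec X. a.a.a.(X + 0)) + 0) → ··a··> s2
  s2 = a.((rec X. a.a.a.(X + 0)) + 0) → ··a··> s3
  s3 = (rec X. a.a.a.(X + 0)) + 0 → ··a··> s1
Q's transition system — 4 states:
  t0 = rec X. a.(0 + a.a.(X + 0)) → ··a··> t1
  t1 = 0 + a.a.((rec X. a.(0 + a.a.(X + 0))) + 0) → ··a··> t2
  t2 = a.((rec X. a.(0 + a.a.(X + 0))) + 0) → ··a··> t3
  t3 = (rec X. a.(0 + a.a.(X + 0))) + 0 → ··a··> t1
Bisimilarity quotient blocks:
  B0 = {s0, s1, s2, s3, t0, t1, t2, t3}
s0 ∈ B0, t0 ∈ B0 → same block

bisimilar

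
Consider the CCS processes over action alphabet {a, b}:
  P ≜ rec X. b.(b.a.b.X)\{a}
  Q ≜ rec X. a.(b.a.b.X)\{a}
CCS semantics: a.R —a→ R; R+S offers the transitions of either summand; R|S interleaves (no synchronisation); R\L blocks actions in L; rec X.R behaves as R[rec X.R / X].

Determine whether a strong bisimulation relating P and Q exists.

P's transition system — 3 states:
  s0 = rec X. b.(b.a.b.X)\{a} :: -b-> s1
  s1 = (b.a.b.(rec X. b.(b.a.b.X)\{a}))\{a} :: -b-> s2
  s2 = (a.b.(rec X. b.(b.a.b.X)\{a}))\{a} :: deadlocked
Q's transition system — 3 states:
  t0 = rec X. a.(b.a.b.X)\{a} :: -a-> t1
  t1 = (b.a.b.(rec X. a.(b.a.b.X)\{a}))\{a} :: -b-> t2
  t2 = (a.b.(rec X. a.(b.a.b.X)\{a}))\{a} :: deadlocked
Bisimilarity quotient blocks:
  B0 = {s0}
  B1 = {s1, t1}
  B2 = {s2, t2}
  B3 = {t0}
s0 ∈ B0, t0 ∈ B3 → different blocks

P ≁ Q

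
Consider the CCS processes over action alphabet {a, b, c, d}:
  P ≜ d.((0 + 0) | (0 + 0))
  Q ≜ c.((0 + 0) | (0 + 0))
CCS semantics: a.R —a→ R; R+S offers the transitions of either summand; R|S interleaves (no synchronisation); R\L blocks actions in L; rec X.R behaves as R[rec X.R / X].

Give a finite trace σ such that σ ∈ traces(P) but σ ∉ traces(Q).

P's transition system — 2 states:
  s0 = d.((0 + 0) | (0 + 0)) | =d=> s1
  s1 = (0 + 0) | (0 + 0) | stopped
Q's transition system — 2 states:
  t0 = c.((0 + 0) | (0 + 0)) | =c=> t1
  t1 = (0 + 0) | (0 + 0) | stopped
Run σ = ⟨d⟩ on P: start {s0}
  after d @ step 1: {s1}
  ✓ P
Run σ = ⟨d⟩ on Q: start {t0}
  after d @ step 1: ∅ (Q stuck)

d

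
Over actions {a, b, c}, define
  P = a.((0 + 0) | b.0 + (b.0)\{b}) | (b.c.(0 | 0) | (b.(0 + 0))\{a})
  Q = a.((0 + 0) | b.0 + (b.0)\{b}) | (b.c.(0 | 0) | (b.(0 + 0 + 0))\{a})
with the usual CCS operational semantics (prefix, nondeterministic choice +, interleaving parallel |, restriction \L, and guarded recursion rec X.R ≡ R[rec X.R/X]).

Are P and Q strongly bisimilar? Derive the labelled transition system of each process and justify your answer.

YES

P's transition system — 18 states:
  m0 = a.((0 + 0) | b.0 + (b.0)\{b}) | (b.c.(0 | 0) | (b.(0 + 0))\{a}) | —a→ m1, —b→ m2, —b→ m3
  m1 = ((0 + 0) | b.0 + (b.0)\{b}) | (b.c.(0 | 0) | (b.(0 + 0))\{a}) | —b→ m4, —b→ m5, —b→ m6
  m2 = a.((0 + 0) | b.0 + (b.0)\{b}) | (b.c.(0 | 0) | (0 + 0)\{a}) | —a→ m4, —b→ m7
  m3 = a.((0 + 0) | b.0 + (b.0)\{b}) | (c.(0 | 0) | (b.(0 + 0))\{a}) | —a→ m5, —b→ m7, —c→ m8
  m4 = ((0 + 0) | b.0 + (b.0)\{b}) | (b.c.(0 | 0) | (0 + 0)\{a}) | —b→ m10, —b→ m9
  m5 = ((0 + 0) | b.0 + (b.0)\{b}) | (c.(0 | 0) | (b.(0 + 0))\{a}) | —b→ m11, —b→ m9, —c→ m12
  m6 = (0 + 0) | 0 | (b.c.(0 | 0) | (b.(0 + 0))\{a}) | —b→ m10, —b→ m11
  m7 = a.((0 + 0) | b.0 + (b.0)\{b}) | (c.(0 | 0) | (0 + 0)\{a}) | —a→ m9, —c→ m13
  m8 = a.((0 + 0) | b.0 + (b.0)\{b}) | (0 | 0 | (b.(0 + 0))\{a}) | —a→ m12, —b→ m13
  m9 = ((0 + 0) | b.0 + (b.0)\{b}) | (c.(0 | 0) | (0 + 0)\{a}) | —b→ m14, —c→ m15
  m10 = (0 + 0) | 0 | (b.c.(0 | 0) | (0 + 0)\{a}) | —b→ m14
  m11 = (0 + 0) | 0 | (c.(0 | 0) | (b.(0 + 0))\{a}) | —b→ m14, —c→ m16
  m12 = ((0 + 0) | b.0 + (b.0)\{b}) | (0 | 0 | (b.(0 + 0))\{a}) | —b→ m15, —b→ m16
  m13 = a.((0 + 0) | b.0 + (b.0)\{b}) | (0 | 0 | (0 + 0)\{a}) | —a→ m15
  m14 = (0 + 0) | 0 | (c.(0 | 0) | (0 + 0)\{a}) | —c→ m17
  m15 = ((0 + 0) | b.0 + (b.0)\{b}) | (0 | 0 | (0 + 0)\{a}) | —b→ m17
  m16 = (0 + 0) | 0 | (0 | 0 | (b.(0 + 0))\{a}) | —b→ m17
  m17 = (0 + 0) | 0 | (0 | 0 | (0 + 0)\{a}) | (no moves)
Q's transition system — 18 states:
  n0 = a.((0 + 0) | b.0 + (b.0)\{b}) | (b.c.(0 | 0) | (b.(0 + 0 + 0))\{a}) | —a→ n1, —b→ n2, —b→ n3
  n1 = ((0 + 0) | b.0 + (b.0)\{b}) | (b.c.(0 | 0) | (b.(0 + 0 + 0))\{a}) | —b→ n4, —b→ n5, —b→ n6
  n2 = a.((0 + 0) | b.0 + (b.0)\{b}) | (b.c.(0 | 0) | (0 + 0 + 0)\{a}) | —a→ n4, —b→ n7
  n3 = a.((0 + 0) | b.0 + (b.0)\{b}) | (c.(0 | 0) | (b.(0 + 0 + 0))\{a}) | —a→ n5, —b→ n7, —c→ n8
  n4 = ((0 + 0) | b.0 + (b.0)\{b}) | (b.c.(0 | 0) | (0 + 0 + 0)\{a}) | —b→ n10, —b→ n9
  n5 = ((0 + 0) | b.0 + (b.0)\{b}) | (c.(0 | 0) | (b.(0 + 0 + 0))\{a}) | —b→ n11, —b→ n9, —c→ n12
  n6 = (0 + 0) | 0 | (b.c.(0 | 0) | (b.(0 + 0 + 0))\{a}) | —b→ n10, —b→ n11
  n7 = a.((0 + 0) | b.0 + (b.0)\{b}) | (c.(0 | 0) | (0 + 0 + 0)\{a}) | —a→ n9, —c→ n13
  n8 = a.((0 + 0) | b.0 + (b.0)\{b}) | (0 | 0 | (b.(0 + 0 + 0))\{a}) | —a→ n12, —b→ n13
  n9 = ((0 + 0) | b.0 + (b.0)\{b}) | (c.(0 | 0) | (0 + 0 + 0)\{a}) | —b→ n14, —c→ n15
  n10 = (0 + 0) | 0 | (b.c.(0 | 0) | (0 + 0 + 0)\{a}) | —b→ n14
  n11 = (0 + 0) | 0 | (c.(0 | 0) | (b.(0 + 0 + 0))\{a}) | —b→ n14, —c→ n16
  n12 = ((0 + 0) | b.0 + (b.0)\{b}) | (0 | 0 | (b.(0 + 0 + 0))\{a}) | —b→ n15, —b→ n16
  n13 = a.((0 + 0) | b.0 + (b.0)\{b}) | (0 | 0 | (0 + 0 + 0)\{a}) | —a→ n15
  n14 = (0 + 0) | 0 | (c.(0 | 0) | (0 + 0 + 0)\{a}) | —c→ n17
  n15 = ((0 + 0) | b.0 + (b.0)\{b}) | (0 | 0 | (0 + 0 + 0)\{a}) | —b→ n17
  n16 = (0 + 0) | 0 | (0 | 0 | (b.(0 + 0 + 0))\{a}) | —b→ n17
  n17 = (0 + 0) | 0 | (0 | 0 | (0 + 0 + 0)\{a}) | (no moves)
Bisimilarity quotient blocks:
  B0 = {m0, n0}
  B1 = {m1, n1}
  B2 = {m4, m6, n4, n6}
  B3 = {m10, n10}
  B4 = {m14, n14}
  B5 = {m17, n17}
  B6 = {m11, m9, n11, n9}
  B7 = {m15, m16, n15, n16}
  B8 = {m5, n5}
  B9 = {m12, n12}
  B10 = {m3, n3}
  B11 = {m8, n8}
  B12 = {m13, n13}
  B13 = {m7, n7}
  B14 = {m2, n2}
m0 ∈ B0, n0 ∈ B0 → same block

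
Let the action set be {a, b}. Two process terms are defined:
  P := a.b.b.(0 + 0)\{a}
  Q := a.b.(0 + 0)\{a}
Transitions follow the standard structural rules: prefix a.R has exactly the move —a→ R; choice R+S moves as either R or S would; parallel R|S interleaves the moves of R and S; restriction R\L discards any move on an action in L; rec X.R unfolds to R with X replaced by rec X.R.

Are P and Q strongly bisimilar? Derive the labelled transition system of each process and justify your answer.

P's transition system — 4 states:
  p0 = a.b.b.(0 + 0)\{a} | =a=> p1
  p1 = b.b.(0 + 0)\{a} | =b=> p2
  p2 = b.(0 + 0)\{a} | =b=> p3
  p3 = (0 + 0)\{a} | stopped
Q's transition system — 3 states:
  q0 = a.b.(0 + 0)\{a} | =a=> q1
  q1 = b.(0 + 0)\{a} | =b=> q2
  q2 = (0 + 0)\{a} | stopped
Partition-refinement fixed point:
  B0 = {p0}
  B1 = {p1}
  B2 = {p2, q1}
  B3 = {p3, q2}
  B4 = {q0}
p0 ∈ B0, q0 ∈ B4 → different blocks

NO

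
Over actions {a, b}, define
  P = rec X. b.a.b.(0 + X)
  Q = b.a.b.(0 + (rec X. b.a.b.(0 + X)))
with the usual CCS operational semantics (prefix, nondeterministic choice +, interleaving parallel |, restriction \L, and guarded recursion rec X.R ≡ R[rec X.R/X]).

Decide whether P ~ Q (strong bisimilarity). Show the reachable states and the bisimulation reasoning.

YES

P's transition system — 4 states:
  m0 = rec X. b.a.b.(0 + X) :: -b-> m1
  m1 = a.b.(0 + (rec X. b.a.b.(0 + X))) :: -a-> m2
  m2 = b.(0 + (rec X. b.a.b.(0 + X))) :: -b-> m3
  m3 = 0 + (rec X. b.a.b.(0 + X)) :: -b-> m1
Q's transition system — 4 states:
  n0 = b.a.b.(0 + (rec X. b.a.b.(0 + X))) :: -b-> n1
  n1 = a.b.(0 + (rec X. b.a.b.(0 + X))) :: -a-> n2
  n2 = b.(0 + (rec X. b.a.b.(0 + X))) :: -b-> n3
  n3 = 0 + (rec X. b.a.b.(0 + X)) :: -b-> n1
Coarsest stable partition (strong bisimilarity classes):
  B0 = {m0, m3, n0, n3}
  B1 = {m1, n1}
  B2 = {m2, n2}
m0 ∈ B0, n0 ∈ B0 → same block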